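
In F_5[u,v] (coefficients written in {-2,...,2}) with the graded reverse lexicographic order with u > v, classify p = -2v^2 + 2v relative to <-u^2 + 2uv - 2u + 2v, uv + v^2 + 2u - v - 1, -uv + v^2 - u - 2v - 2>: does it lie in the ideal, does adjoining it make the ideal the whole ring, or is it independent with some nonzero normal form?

First compute the reduced Gröbner basis of I by Buchberger's algorithm.
f_1 = -u^2 + 2uv - 2u + 2v, LT = u^2.
f_2 = uv + v^2 + 2u - v - 1, LT = uv.
f_3 = -uv + v^2 - u - 2v - 2, LT = uv.

S(f_1,f_2): lcm = u^2v. S = 2uv^2 - 2u^2 - 2uv - 2v^2 + u.
  reduce S modulo (f_1, f_2, f_3):
  remainder -2v^3 - 2v ≠ 0; add h_4 = -2v^3 - 2v to the basis.

S(f_1,f_3): lcm = u^2v. S = -uv^2 - u^2 - 2v^2 - 2u.
  reduce S modulo (f_1, f_2, f_3, h_4):
  remainder 2v^2 + v ≠ 0; add h_5 = 2v^2 + v to the basis.

S(f_2,f_3): lcm = uv. S = 2v^2 + u + 2v + 2.
  reduce S modulo (f_1, f_2, f_3, h_4, h_5):
  remainder u + v + 2 ≠ 0; add h_6 = u + v + 2 to the basis.

The other S-polynomials (S(f_1,h_4), S(f_2,h_4), S(f_3,h_4), S(f_1,h_5), S(f_2,h_5), S(f_3,h_5), S(h_4,h_5), S(f_1,h_6), S(f_2,h_6), S(f_3,h_6), S(h_4,h_6), S(h_5,h_6)) all reduce to 0 modulo the current basis, so we have a Gröbner basis.
Inter-reduce: drop elements whose leading term is divisible by another's, tail-reduce, and make monic.
Reduced Gröbner basis: {v^2 - 2v, u + v + 2}.
Label its elements g_1 = v^2 - 2v, g_2 = u + v + 2.

Reduce p = -2v^2 + 2v modulo G:
  leading term v^2: subtract (-2)·g_1 from -2v^2 + 2v → -2v
  leading term v: no divisor's leading term divides it; move -2v to the remainder.
  normal form = -2v.
The normal form is nonzero, so p ∉ I. Since p minus its normal form lies in I, I + (p) = I + (r) where r = -2v; decide whether this ideal is the whole ring.
Run Buchberger on G together with r (pairs among the g_i already reduce to 0 since G is a Gröbner basis):
g_1 = v^2 - 2v, LT = v^2.
g_2 = u + v + 2, LT = u.
r = -2v, LT = v.

The S-polynomials (S(g_1,g_2), S(g_1,r), S(g_2,r)) all reduce to 0 modulo the current basis, so we have a Gröbner basis.
Inter-reduce: drop elements whose leading term is divisible by another's, tail-reduce, and make monic.
Reduced Gröbner basis: {u + 2, v}.
The reduced Gröbner basis of I + (p) is {u + 2, v} ≠ {1}, a proper ideal, so the enlarged system stays consistent: p is independent of I, with normal form -2v.

-2v^2 + 2v is independent of I; its normal form modulo I is -2v.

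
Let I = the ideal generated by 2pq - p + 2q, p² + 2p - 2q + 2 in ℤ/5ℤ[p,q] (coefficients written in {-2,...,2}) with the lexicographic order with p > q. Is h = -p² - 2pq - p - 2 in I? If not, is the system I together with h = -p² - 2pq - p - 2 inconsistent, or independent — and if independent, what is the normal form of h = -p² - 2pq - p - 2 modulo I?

First compute the reduced Gröbner basis of I by Buchberger's algorithm.
f_1 = 2pq - p + 2q, LT = pq.
f_2 = p² + 2p - 2q + 2, LT = p².

S(f_1,f_2): lcm = p²q. S = 2p² - pq + 2q² - 2q.
  leading term p²: subtract (2)·f_2 from 2p² - pq + 2q² - 2q → -pq + p + 2q² + 2q + 1
  leading term pq: subtract (2)·f_1 from -pq + p + 2q² + 2q + 1 → -2p + 2q² - 2q + 1
  leading term p: no divisor's leading term divides it; move -2p to the remainder.
  leading term q²: no divisor's leading term divides it; move 2q² to the remainder.
  leading term q: no divisor's leading term divides it; move -2q to the remainder.
  leading term 1: no divisor's leading term divides it; move 1 to the remainder.
  remainder -2p + 2q² - 2q + 1 ≠ 0; add k_3 = -2p + 2q² - 2q + 1 to the basis.

S(f_1,k_3): lcm = pq. S = 2p + q³ - q² - q.
  leading term p: subtract (-1)·k_3 from 2p + q³ - q² - q → q³ + q² + 2q + 1
  leading term q³: no divisor's leading term divides it; move q³ to the remainder.
  leading term q²: no divisor's leading term divides it; move q² to the remainder.
  leading term q: no divisor's leading term divides it; move 2q to the remainder.
  leading term 1: no divisor's leading term divides it; move 1 to the remainder.
  remainder q³ + q² + 2q + 1 ≠ 0; add k_4 = q³ + q² + 2q + 1 to the basis.

The other S-polynomials (S(f_2,k_3), S(f_1,k_4), S(f_2,k_4), S(k_3,k_4)) all reduce to 0 modulo the current basis, so we have a Gröbner basis.
Inter-reduce: drop elements whose leading term is divisible by another's, tail-reduce, and make monic.
Reduced Gröbner basis: {p - q² + q + 2, q³ + q² + 2q + 1}.
Label its elements g_1 = p - q² + q + 2, g_2 = q³ + q² + 2q + 1.

Reduce h = -p² - 2pq - p - 2 modulo G:
  leading term p²: subtract (-p)·g_1 from -p² - 2pq - p - 2 → -pq² - pq + p - 2
  leading term pq²: subtract (-q²)·g_1 from -pq² - pq + p - 2 → -pq + p - q⁴ + q³ + 2q² - 2
  leading term pq: subtract (-q)·g_1 from -pq + p - q⁴ + q³ + 2q² - 2 → p - q⁴ - 2q² + 2q - 2
  leading term p: subtract (1)·g_1 from p - q⁴ - 2q² + 2q - 2 → -q⁴ - q² + q + 1
  leading term q⁴: subtract (-q)·g_2 from -q⁴ - q² + q + 1 → q³ + q² + 2q + 1
  leading term q³: subtract (1)·g_2 from q³ + q² + 2q + 1 → 0
  normal form = 0.
Since the normal form is 0, h ∈ I.

-p² - 2pq - p - 2 lies in I (it reduces to 0).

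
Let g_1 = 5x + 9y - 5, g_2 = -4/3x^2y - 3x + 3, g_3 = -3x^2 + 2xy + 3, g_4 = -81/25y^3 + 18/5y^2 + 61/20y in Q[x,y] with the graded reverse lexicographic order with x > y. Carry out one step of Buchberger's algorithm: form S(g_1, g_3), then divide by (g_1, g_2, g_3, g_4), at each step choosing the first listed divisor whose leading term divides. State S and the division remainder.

lcm(LM(g_1), LM(g_3)) = x^2.
S = (lcm/LT(g_1))·g_1 − (lcm/LT(g_3))·g_3 = 37/15xy - x + 1.
Reduce S modulo (g_1, g_2, g_3, g_4) in that order:
  leading term xy: subtract (37/75y)·g_1 from 37/15xy - x + 1 → -111/25y^2 - x + 37/15y + 1
  leading term y^2: no divisor's leading term divides it; move -111/25y^2 to the remainder.
  leading term x: subtract (-1/5)·g_1 from -x + 37/15y + 1 → 64/15y
  leading term y: no divisor's leading term divides it; move 64/15y to the remainder.
The remainder -111/25y^2 + 64/15y is nonzero, so it would be added as the next basis element.

S(g_1, g_3) = 37/15xy - x + 1; remainder on division = -111/25y^2 + 64/15y.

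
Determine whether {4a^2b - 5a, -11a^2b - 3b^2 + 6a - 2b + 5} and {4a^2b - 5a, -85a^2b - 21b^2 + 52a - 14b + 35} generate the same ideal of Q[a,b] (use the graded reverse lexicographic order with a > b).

Yes, the ideals are equal.

Two ideals are equal iff their reduced Gröbner bases coincide (the reduced basis is unique for a fixed ordering).
Buchberger on the first generating set:
f_1 = 4a^2b - 5a, LT = a^2b.
f_2 = -11a^2b - 3b^2 + 6a - 2b + 5, LT = a^2b.

S(f_1,f_2): lcm = a^2b. S = -3/11b^2 - 31/44a - 2/11b + 5/11.
  leading term b^2: no divisor's leading term divides it; move -3/11b^2 to the remainder.
  leading term a: no divisor's leading term divides it; move -31/44a to the remainder.
  leading term b: no divisor's leading term divides it; move -2/11b to the remainder.
  leading term 1: no divisor's leading term divides it; move 5/11 to the remainder.
  remainder -3/11b^2 - 31/44a - 2/11b + 5/11 ≠ 0; add g_3 = -3/11b^2 - 31/44a - 2/11b + 5/11 to the basis.

S(f_1,g_3): lcm = a^2b^2. S = -31/12a^3 - 2/3a^2b + 5/3a^2 - 5/4ab.
  leading term a^3: no divisor's leading term divides it; move -31/12a^3 to the remainder.
  leading term a^2b: subtract (-1/6)·f_1 from -2/3a^2b + 5/3a^2 - 5/4ab → 5/3a^2 - 5/4ab - 5/6a
  leading term a^2: no divisor's leading term divides it; move 5/3a^2 to the remainder.
  leading term ab: no divisor's leading term divides it; move -5/4ab to the remainder.
  leading term a: no divisor's leading term divides it; move -5/6a to the remainder.
  remainder -31/12a^3 + 5/3a^2 - 5/4ab - 5/6a ≠ 0; add g_4 = -31/12a^3 + 5/3a^2 - 5/4ab - 5/6a to the basis.

The other S-polynomials (S(f_2,g_3), S(f_1,g_4), S(f_2,g_4), S(g_3,g_4)) all reduce to 0 modulo the current basis, so we have a Gröbner basis.
Inter-reduce: drop elements whose leading term is divisible by another's, tail-reduce, and make monic.
Reduced Gröbner basis: {a^3 - 20/31a^2 + 15/31ab + 10/31a, a^2b - 5/4a, b^2 + 31/12a + 2/3b - 5/3}.

Buchberger on the second generating set:
h_1 = 4a^2b - 5a, LT = a^2b.
h_2 = -85a^2b - 21b^2 + 52a - 14b + 35, LT = a^2b.

S(h_1,h_2): lcm = a^2b. S = -21/85b^2 - 217/340a - 14/85b + 7/17.
  leading term b^2: no divisor's leading term divides it; move -21/85b^2 to the remainder.
  leading term a: no divisor's leading term divides it; move -217/340a to the remainder.
  leading term b: no divisor's leading term divides it; move -14/85b to the remainder.
  leading term 1: no divisor's leading term divides it; move 7/17 to the remainder.
  remainder -21/85b^2 - 217/340a - 14/85b + 7/17 ≠ 0; add k_3 = -21/85b^2 - 217/340a - 14/85b + 7/17 to the basis.

S(h_1,k_3): lcm = a^2b^2. S = -31/12a^3 - 2/3a^2b + 5/3a^2 - 5/4ab.
  leading term a^3: no divisor's leading term divides it; move -31/12a^3 to the remainder.
  leading term a^2b: subtract (-1/6)·h_1 from -2/3a^2b + 5/3a^2 - 5/4ab → 5/3a^2 - 5/4ab - 5/6a
  leading term a^2: no divisor's leading term divides it; move 5/3a^2 to the remainder.
  leading term ab: no divisor's leading term divides it; move -5/4ab to the remainder.
  leading term a: no divisor's leading term divides it; move -5/6a to the remainder.
  remainder -31/12a^3 + 5/3a^2 - 5/4ab - 5/6a ≠ 0; add k_4 = -31/12a^3 + 5/3a^2 - 5/4ab - 5/6a to the basis.

The other S-polynomials (S(h_2,k_3), S(h_1,k_4), S(h_2,k_4), S(k_3,k_4)) all reduce to 0 modulo the current basis, so we have a Gröbner basis.
Inter-reduce: drop elements whose leading term is divisible by another's, tail-reduce, and make monic.
Reduced Gröbner basis: {a^3 - 20/31a^2 + 15/31ab + 10/31a, a^2b - 5/4a, b^2 + 31/12a + 2/3b - 5/3}.

The two bases agree; hence the ideals are identical.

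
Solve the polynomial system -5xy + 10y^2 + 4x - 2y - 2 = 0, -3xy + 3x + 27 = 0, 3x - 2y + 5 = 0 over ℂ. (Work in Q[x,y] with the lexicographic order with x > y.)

Compute a lex Gröbner basis by Buchberger's algorithm.
f_1 = -5xy + 4x + 10y^2 - 2y - 2, LT = xy.
f_2 = -3xy + 3x + 27, LT = xy.
f_3 = 3x - 2y + 5, LT = x.

S(f_1,f_2): lcm = xy. S = 1/5x - 2y^2 + 2/5y + 47/5.
  leading term x: subtract (1/15)·f_3 from 1/5x - 2y^2 + 2/5y + 47/5 → -2y^2 + 8/15y + 136/15
  leading term y^2: no divisor's leading term divides it; move -2y^2 to the remainder.
  leading term y: no divisor's leading term divides it; move 8/15y to the remainder.
  leading term 1: no divisor's leading term divides it; move 136/15 to the remainder.
  remainder -2y^2 + 8/15y + 136/15 ≠ 0; add h_4 = -2y^2 + 8/15y + 136/15 to the basis.

S(f_1,f_3): lcm = xy. S = -4/5x - 4/3y^2 - 19/15y + 2/5.
  leading term x: subtract (-4/15)·f_3 from -4/5x - 4/3y^2 - 19/15y + 2/5 → -4/3y^2 - 9/5y + 26/15
  leading term y^2: subtract (2/3)·h_4 from -4/3y^2 - 9/5y + 26/15 → -97/45y - 194/45
  leading term y: no divisor's leading term divides it; move -97/45y to the remainder.
  leading term 1: no divisor's leading term divides it; move -194/45 to the remainder.
  remainder -97/45y - 194/45 ≠ 0; add h_5 = -97/45y - 194/45 to the basis.

The other S-polynomials (S(f_2,f_3), S(f_1,h_4), S(f_2,h_4), S(f_3,h_4), S(f_1,h_5), S(f_2,h_5), S(f_3,h_5), S(h_4,h_5)) all reduce to 0 modulo the current basis, so we have a Gröbner basis.
Inter-reduce: drop elements whose leading term is divisible by another's, tail-reduce, and make monic.
Reduced Gröbner basis: {x + 3, y + 2}.

From the last basis element, y + 2 = 0, so y takes values in {-2}. Each choice, substituted upward through the basis, yields the corresponding point(s) of the solution set.
  y = -2: the earlier basis element becomes x + 3 = 0, giving x = -3 — point (-3, -2).
Check: every point annihilates each of the original generators.
Zero-dimensionality of the ideal guarantees finitely many solutions over ℂ.

{(-3, -2)}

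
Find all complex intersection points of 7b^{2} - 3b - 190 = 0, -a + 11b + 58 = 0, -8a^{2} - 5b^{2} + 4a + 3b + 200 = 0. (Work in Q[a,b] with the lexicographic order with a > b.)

Compute a lex Gröbner basis by Buchberger's algorithm.
f_1 = 7b^{2} - 3b - 190, LT = b^{2}.
f_2 = -a + 11b + 58, LT = a.
f_3 = -8a^{2} + 4a - 5b^{2} + 3b + 200, LT = a^{2}.

S(f_2,f_3): lcm = a^{2}. S = -11ab - \tfrac{115}{2}a - \tfrac{5}{8}b^{2} + \tfrac{3}{8}b + 25.
  leading term ab: subtract (11b)·f_2 from -11ab - \tfrac{115}{2}a - \tfrac{5}{8}b^{2} + \tfrac{3}{8}b + 25 → -\tfrac{115}{2}a - \tfrac{973}{8}b^{2} - \tfrac{5101}{8}b + 25
  leading term a: subtract (\tfrac{115}{2})·f_2 from -\tfrac{115}{2}a - \tfrac{973}{8}b^{2} - \tfrac{5101}{8}b + 25 → -\tfrac{973}{8}b^{2} - \tfrac{10161}{8}b - 3310
  leading term b^{2}: subtract (-\tfrac{139}{8})·f_1 from -\tfrac{973}{8}b^{2} - \tfrac{10161}{8}b - 3310 → -\tfrac{5289}{4}b - \tfrac{26445}{4}
  leading term b: no divisor's leading term divides it; move -\tfrac{5289}{4}b to the remainder.
  leading term 1: no divisor's leading term divides it; move -\tfrac{26445}{4} to the remainder.
  remainder -\tfrac{5289}{4}b - \tfrac{26445}{4} ≠ 0; add h_4 = -\tfrac{5289}{4}b - \tfrac{26445}{4} to the basis.

The other S-polynomials (S(f_1,f_2), S(f_1,f_3), S(f_1,h_4), S(f_2,h_4), S(f_3,h_4)) all reduce to 0 modulo the current basis, so we have a Gröbner basis.
Inter-reduce: drop elements whose leading term is divisible by another's, tail-reduce, and make monic.
Reduced Gröbner basis: {a - 3, b + 5}.

The lex basis is triangular: the last element involves only b. Solving b + 5 = 0 gives b ∈ {-5}; substituting each value into the earlier elements determines the remaining variables.
  b = -5: the earlier basis element becomes a - 3 = 0, giving a = 3 — point (3, -5).

{(3, -5)}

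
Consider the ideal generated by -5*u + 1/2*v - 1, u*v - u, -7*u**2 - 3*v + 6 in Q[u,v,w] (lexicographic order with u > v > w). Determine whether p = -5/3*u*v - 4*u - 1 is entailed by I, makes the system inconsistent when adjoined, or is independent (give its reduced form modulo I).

First compute the reduced Gröbner basis of I by Buchberger's algorithm.
f_1 = -5*u + 1/2*v - 1, LT = u.
f_2 = u*v - u, LT = u*v.
f_3 = -7*u**2 - 3*v + 6, LT = u**2.

S(f_1,f_2): lcm = u*v. S = u - 1/10*v**2 + 1/5*v.
  leading term u: subtract (-1/5)·f_1 from u - 1/10*v**2 + 1/5*v → -1/10*v**2 + 3/10*v - 1/5
  leading term v**2: no divisor's leading term divides it; move -1/10*v**2 to the remainder.
  leading term v: no divisor's leading term divides it; move 3/10*v to the remainder.
  leading term 1: no divisor's leading term divides it; move -1/5 to the remainder.
  remainder -1/10*v**2 + 3/10*v - 1/5 ≠ 0; add h_4 = -1/10*v**2 + 3/10*v - 1/5 to the basis.

S(f_1,f_3): lcm = u**2. S = -1/10*u*v + 1/5*u - 3/7*v + 6/7.
  leading term u*v: subtract (1/50*v)·f_1 from -1/10*u*v + 1/5*u - 3/7*v + 6/7 → 1/5*u - 1/100*v**2 - 143/350*v + 6/7
  leading term u: subtract (-1/25)·f_1 from 1/5*u - 1/100*v**2 - 143/350*v + 6/7 → -1/100*v**2 - 68/175*v + 143/175
  leading term v**2: subtract (1/10)·h_4 from -1/100*v**2 - 68/175*v + 143/175 → -293/700*v + 293/350
  leading term v: no divisor's leading term divides it; move -293/700*v to the remainder.
  leading term 1: no divisor's leading term divides it; move 293/350 to the remainder.
  remainder -293/700*v + 293/350 ≠ 0; add h_5 = -293/700*v + 293/350 to the basis.

S(f_2,f_3): lcm = u**2*v. S = -u**2 - 3/7*v**2 + 6/7*v.
  leading term u**2: subtract (1/5*u)·f_1 from -u**2 - 3/7*v**2 + 6/7*v → -1/10*u*v + 1/5*u - 3/7*v**2 + 6/7*v
  leading term u*v: subtract (1/50*v)·f_1 from -1/10*u*v + 1/5*u - 3/7*v**2 + 6/7*v → 1/5*u - 307/700*v**2 + 307/350*v
  leading term u: subtract (-1/25)·f_1 from 1/5*u - 307/700*v**2 + 307/350*v → -307/700*v**2 + 157/175*v - 1/25
  leading term v**2: subtract (307/70)·h_4 from -307/700*v**2 + 157/175*v - 1/25 → -293/700*v + 293/350
  leading term v: subtract (1)·h_5 from -293/700*v + 293/350 → 0
  remainder 0.

S(f_1,h_4): leading monomials are coprime, so the S-polynomial reduces to 0 (Buchberger's first criterion).
S(f_2,h_4): lcm = u*v**2. S = 2*u*v - 2*u.
  leading term u*v: subtract (-2/5*v)·f_1 from 2*u*v - 2*u → -2*u + 1/5*v**2 - 2/5*v
  leading term u: subtract (2/5)·f_1 from -2*u + 1/5*v**2 - 2/5*v → 1/5*v**2 - 3/5*v + 2/5
  leading term v**2: subtract (-2)·h_4 from 1/5*v**2 - 3/5*v + 2/5 → 0
  remainder 0.

S(f_3,h_4): leading monomials are coprime, so the S-polynomial reduces to 0 (Buchberger's first criterion).
S(f_1,h_5): leading monomials are coprime, so the S-polynomial reduces to 0 (Buchberger's first criterion).
S(f_2,h_5): lcm = u*v. S = u.
  leading term u: subtract (-1/5)·f_1 from u → 1/10*v - 1/5
  leading term v: subtract (-70/293)·h_5 from 1/10*v - 1/5 → 0
  remainder 0.

S(f_3,h_5): leading monomials are coprime, so the S-polynomial reduces to 0 (Buchberger's first criterion).
S(h_4,h_5): lcm = v**2. S = -v + 2.
  leading term v: subtract (700/293)·h_5 from -v + 2 → 0
  remainder 0.

Every S-polynomial of the final basis reduces to 0, so we have a Gröbner basis.
Inter-reduce: drop elements whose leading term is divisible by another's, tail-reduce, and make monic.
Reduced Gröbner basis: {u, v - 2}.
Label its elements g_1 = u, g_2 = v - 2.

Reduce p = -5/3*u*v - 4*u - 1 modulo G:
  leading term u*v: subtract (-5/3*v)·g_1 from -5/3*u*v - 4*u - 1 → -4*u - 1
  leading term u: subtract (-4)·g_1 from -4*u - 1 → -1
  leading term 1: no divisor's leading term divides it; move -1 to the remainder.
  normal form = -1.
The normal form is nonzero, so p ∉ I. Since p minus its normal form lies in I, I + (p) = I + (r) where r = -1; decide whether this ideal is the whole ring.
Here r = -1 is a nonzero constant, hence a unit: 1 ∈ I + (p), the Gröbner basis of I + (p) is {1}, and the enlarged system has no common solution — adjoining p is inconsistent.

Adjoining -5/3*u*v - 4*u - 1 makes the ideal the whole ring: the system is inconsistent.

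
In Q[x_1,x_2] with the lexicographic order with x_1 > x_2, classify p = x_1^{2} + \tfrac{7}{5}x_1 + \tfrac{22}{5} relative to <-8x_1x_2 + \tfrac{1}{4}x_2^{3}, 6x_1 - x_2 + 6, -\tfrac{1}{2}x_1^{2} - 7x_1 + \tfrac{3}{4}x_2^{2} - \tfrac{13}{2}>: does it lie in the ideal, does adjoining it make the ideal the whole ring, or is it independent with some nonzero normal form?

First compute the reduced Gröbner basis of I by Buchberger's algorithm.
f_1 = -8x_1x_2 + \tfrac{1}{4}x_2^{3}, LT = x_1x_2.
f_2 = 6x_1 - x_2 + 6, LT = x_1.
f_3 = -\tfrac{1}{2}x_1^{2} - 7x_1 + \tfrac{3}{4}x_2^{2} - \tfrac{13}{2}, LT = x_1^{2}.

S(f_1,f_2): lcm = x_1x_2. S = -\tfrac{1}{32}x_2^{3} + \tfrac{1}{6}x_2^{2} - x_2.
  reduce S modulo (f_1, f_2, f_3):
  remainder -\tfrac{1}{32}x_2^{3} + \tfrac{1}{6}x_2^{2} - x_2 ≠ 0; add h_4 = -\tfrac{1}{32}x_2^{3} + \tfrac{1}{6}x_2^{2} - x_2 to the basis.

S(f_1,f_3): lcm = x_1^{2}x_2. S = -\tfrac{1}{32}x_1x_2^{3} - 14x_1x_2 + \tfrac{3}{2}x_2^{3} - 13x_2.
  reduce S modulo (f_1, f_2, f_3, h_4):
  remainder \tfrac{158}{27}x_2^{2} - \tfrac{424}{9}x_2 ≠ 0; add h_5 = \tfrac{158}{27}x_2^{2} - \tfrac{424}{9}x_2 to the basis.

S(f_2,f_3): lcm = x_1^{2}. S = -\tfrac{1}{6}x_1x_2 - 13x_1 + \tfrac{3}{2}x_2^{2} - 13.
  reduce S modulo (f_1, f_2, f_3, h_4, h_5):
  remainder \tfrac{2335}{237}x_2 ≠ 0; add h_6 = \tfrac{2335}{237}x_2 to the basis.

The other S-polynomials (S(f_1,h_4), S(f_2,h_4), S(f_3,h_4), S(f_1,h_5), S(f_2,h_5), S(f_3,h_5), S(h_4,h_5), S(f_1,h_6), S(f_2,h_6), S(f_3,h_6), S(h_4,h_6), S(h_5,h_6)) all reduce to 0 modulo the current basis, so we have a Gröbner basis.
Inter-reduce: drop elements whose leading term is divisible by another's, tail-reduce, and make monic.
Reduced Gröbner basis: {x_1 + 1, x_2}.
Label its elements g_1 = x_1 + 1, g_2 = x_2.

Reduce p = x_1^{2} + \tfrac{7}{5}x_1 + \tfrac{22}{5} modulo G:
  leading term x_1^{2}: subtract (x_1)·g_1 from x_1^{2} + \tfrac{7}{5}x_1 + \tfrac{22}{5} → \tfrac{2}{5}x_1 + \tfrac{22}{5}
  leading term x_1: subtract (\tfrac{2}{5})·g_1 from \tfrac{2}{5}x_1 + \tfrac{22}{5} → 4
  leading term 1: no divisor's leading term divides it; move 4 to the remainder.
  normal form = 4.
The normal form is nonzero, so p ∉ I. Since p minus its normal form lies in I, I + (p) = I + (r) where r = 4; decide whether this ideal is the whole ring.
Here r = 4 is a nonzero constant, hence a unit: 1 ∈ I + (p), the Gröbner basis of I + (p) is {1}, and the enlarged system has no common solution — adjoining p is inconsistent.

Adjoining x_1^{2} + \tfrac{7}{5}x_1 + \tfrac{22}{5} makes the ideal the whole ring: the system is inconsistent.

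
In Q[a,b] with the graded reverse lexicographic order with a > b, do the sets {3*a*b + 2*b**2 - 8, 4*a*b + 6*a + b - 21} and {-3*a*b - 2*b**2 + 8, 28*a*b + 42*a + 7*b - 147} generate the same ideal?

Equality of ideals is decidable: compute both reduced Gröbner bases (unique for the ordering) and check whether they agree.
Buchberger on the first generating set:
f_1 = 3*a*b + 2*b**2 - 8, LT = a*b.
f_2 = 4*a*b + 6*a + b - 21, LT = a*b.

S(f_1,f_2): lcm = a*b. S = 2/3*b**2 - 3/2*a - 1/4*b + 31/12.
  leading term b**2: no divisor's leading term divides it; move 2/3*b**2 to the remainder.
  leading term a: no divisor's leading term divides it; move -3/2*a to the remainder.
  leading term b: no divisor's leading term divides it; move -1/4*b to the remainder.
  leading term 1: no divisor's leading term divides it; move 31/12 to the remainder.
  remainder 2/3*b**2 - 3/2*a - 1/4*b + 31/12 ≠ 0; add g_3 = 2/3*b**2 - 3/2*a - 1/4*b + 31/12 to the basis.

S(f_1,g_3): lcm = a*b**2. S = 2/3*b**3 + 9/4*a**2 + 3/8*a*b - 31/8*a - 8/3*b.
  leading term b**3: subtract (b)·g_3 from 2/3*b**3 + 9/4*a**2 + 3/8*a*b - 31/8*a - 8/3*b → 9/4*a**2 + 15/8*a*b + 1/4*b**2 - 31/8*a - 21/4*b
  leading term a**2: no divisor's leading term divides it; move 9/4*a**2 to the remainder.
  leading term a*b: subtract (5/8)·f_1 from 15/8*a*b + 1/4*b**2 - 31/8*a - 21/4*b → -b**2 - 31/8*a - 21/4*b + 5
  leading term b**2: subtract (-3/2)·g_3 from -b**2 - 31/8*a - 21/4*b + 5 → -49/8*a - 45/8*b + 71/8
  leading term a: no divisor's leading term divides it; move -49/8*a to the remainder.
  leading term b: no divisor's leading term divides it; move -45/8*b to the remainder.
  leading term 1: no divisor's leading term divides it; move 71/8 to the remainder.
  remainder 9/4*a**2 - 49/8*a - 45/8*b + 71/8 ≠ 0; add g_4 = 9/4*a**2 - 49/8*a - 45/8*b + 71/8 to the basis.

S(f_2,g_3): lcm = a*b**2. S = 9/4*a**2 + 15/8*a*b + 1/4*b**2 - 31/8*a - 21/4*b.
  leading term a**2: subtract (1)·g_4 from 9/4*a**2 + 15/8*a*b + 1/4*b**2 - 31/8*a - 21/4*b → 15/8*a*b + 1/4*b**2 + 9/4*a + 3/8*b - 71/8
  leading term a*b: subtract (5/8)·f_1 from 15/8*a*b + 1/4*b**2 + 9/4*a + 3/8*b - 71/8 → -b**2 + 9/4*a + 3/8*b - 31/8
  leading term b**2: subtract (-3/2)·g_3 from -b**2 + 9/4*a + 3/8*b - 31/8 → 0
  remainder 0.

S(f_1,g_4): lcm = a**2*b. S = 2/3*a*b**2 + 49/18*a*b + 5/2*b**2 - 8/3*a - 71/18*b.
  leading term a*b**2: subtract (2/9*b)·f_1 from 2/3*a*b**2 + 49/18*a*b + 5/2*b**2 - 8/3*a - 71/18*b → -4/9*b**3 + 49/18*a*b + 5/2*b**2 - 8/3*a - 13/6*b
  leading term b**3: subtract (-2/3*b)·g_3 from -4/9*b**3 + 49/18*a*b + 5/2*b**2 - 8/3*a - 13/6*b → 31/18*a*b + 7/3*b**2 - 8/3*a - 4/9*b
  leading term a*b: subtract (31/54)·f_1 from 31/18*a*b + 7/3*b**2 - 8/3*a - 4/9*b → 32/27*b**2 - 8/3*a - 4/9*b + 124/27
  leading term b**2: subtract (16/9)·g_3 from 32/27*b**2 - 8/3*a - 4/9*b + 124/27 → 0
  remainder 0.

S(f_2,g_4): lcm = a**2*b. S = 3/2*a**2 + 107/36*a*b + 5/2*b**2 - 21/4*a - 71/18*b.
  leading term a**2: subtract (2/3)·g_4 from 3/2*a**2 + 107/36*a*b + 5/2*b**2 - 21/4*a - 71/18*b → 107/36*a*b + 5/2*b**2 - 7/6*a - 7/36*b - 71/12
  leading term a*b: subtract (107/108)·f_1 from 107/36*a*b + 5/2*b**2 - 7/6*a - 7/36*b - 71/12 → 14/27*b**2 - 7/6*a - 7/36*b + 217/108
  leading term b**2: subtract (7/9)·g_3 from 14/27*b**2 - 7/6*a - 7/36*b + 217/108 → 0
  remainder 0.

S(g_3,g_4): leading monomials are coprime, so the S-polynomial reduces to 0 (Buchberger's first criterion).
Every S-polynomial of the final basis reduces to 0, so we have a Gröbner basis.
Inter-reduce: drop elements whose leading term is divisible by another's, tail-reduce, and make monic.
Reduced Gröbner basis: {a**2 - 49/18*a - 5/2*b + 71/18, a*b + 3/2*a + 1/4*b - 21/4, b**2 - 9/4*a - 3/8*b + 31/8}.

Buchberger on the second generating set:
h_1 = -3*a*b - 2*b**2 + 8, LT = a*b.
h_2 = 28*a*b + 42*a + 7*b - 147, LT = a*b.

S(h_1,h_2): lcm = a*b. S = 2/3*b**2 - 3/2*a - 1/4*b + 31/12.
  leading term b**2: no divisor's leading term divides it; move 2/3*b**2 to the remainder.
  leading term a: no divisor's leading term divides it; move -3/2*a to the remainder.
  leading term b: no divisor's leading term divides it; move -1/4*b to the remainder.
  leading term 1: no divisor's leading term divides it; move 31/12 to the remainder.
  remainder 2/3*b**2 - 3/2*a - 1/4*b + 31/12 ≠ 0; add k_3 = 2/3*b**2 - 3/2*a - 1/4*b + 31/12 to the basis.

S(h_1,k_3): lcm = a*b**2. S = 2/3*b**3 + 9/4*a**2 + 3/8*a*b - 31/8*a - 8/3*b.
  leading term b**3: subtract (b)·k_3 from 2/3*b**3 + 9/4*a**2 + 3/8*a*b - 31/8*a - 8/3*b → 9/4*a**2 + 15/8*a*b + 1/4*b**2 - 31/8*a - 21/4*b
  leading term a**2: no divisor's leading term divides it; move 9/4*a**2 to the remainder.
  leading term a*b: subtract (-5/8)·h_1 from 15/8*a*b + 1/4*b**2 - 31/8*a - 21/4*b → -b**2 - 31/8*a - 21/4*b + 5
  leading term b**2: subtract (-3/2)·k_3 from -b**2 - 31/8*a - 21/4*b + 5 → -49/8*a - 45/8*b + 71/8
  leading term a: no divisor's leading term divides it; move -49/8*a to the remainder.
  leading term b: no divisor's leading term divides it; move -45/8*b to the remainder.
  leading term 1: no divisor's leading term divides it; move 71/8 to the remainder.
  remainder 9/4*a**2 - 49/8*a - 45/8*b + 71/8 ≠ 0; add k_4 = 9/4*a**2 - 49/8*a - 45/8*b + 71/8 to the basis.

S(h_2,k_3): lcm = a*b**2. S = 9/4*a**2 + 15/8*a*b + 1/4*b**2 - 31/8*a - 21/4*b.
  leading term a**2: subtract (1)·k_4 from 9/4*a**2 + 15/8*a*b + 1/4*b**2 - 31/8*a - 21/4*b → 15/8*a*b + 1/4*b**2 + 9/4*a + 3/8*b - 71/8
  leading term a*b: subtract (-5/8)·h_1 from 15/8*a*b + 1/4*b**2 + 9/4*a + 3/8*b - 71/8 → -b**2 + 9/4*a + 3/8*b - 31/8
  leading term b**2: subtract (-3/2)·k_3 from -b**2 + 9/4*a + 3/8*b - 31/8 → 0
  remainder 0.

S(h_1,k_4): lcm = a**2*b. S = 2/3*a*b**2 + 49/18*a*b + 5/2*b**2 - 8/3*a - 71/18*b.
  leading term a*b**2: subtract (-2/9*b)·h_1 from 2/3*a*b**2 + 49/18*a*b + 5/2*b**2 - 8/3*a - 71/18*b → -4/9*b**3 + 49/18*a*b + 5/2*b**2 - 8/3*a - 13/6*b
  leading term b**3: subtract (-2/3*b)·k_3 from -4/9*b**3 + 49/18*a*b + 5/2*b**2 - 8/3*a - 13/6*b → 31/18*a*b + 7/3*b**2 - 8/3*a - 4/9*b
  leading term a*b: subtract (-31/54)·h_1 from 31/18*a*b + 7/3*b**2 - 8/3*a - 4/9*b → 32/27*b**2 - 8/3*a - 4/9*b + 124/27
  leading term b**2: subtract (16/9)·k_3 from 32/27*b**2 - 8/3*a - 4/9*b + 124/27 → 0
  remainder 0.

S(h_2,k_4): lcm = a**2*b. S = 3/2*a**2 + 107/36*a*b + 5/2*b**2 - 21/4*a - 71/18*b.
  leading term a**2: subtract (2/3)·k_4 from 3/2*a**2 + 107/36*a*b + 5/2*b**2 - 21/4*a - 71/18*b → 107/36*a*b + 5/2*b**2 - 7/6*a - 7/36*b - 71/12
  leading term a*b: subtract (-107/108)·h_1 from 107/36*a*b + 5/2*b**2 - 7/6*a - 7/36*b - 71/12 → 14/27*b**2 - 7/6*a - 7/36*b + 217/108
  leading term b**2: subtract (7/9)·k_3 from 14/27*b**2 - 7/6*a - 7/36*b + 217/108 → 0
  remainder 0.

S(k_3,k_4): leading monomials are coprime, so the S-polynomial reduces to 0 (Buchberger's first criterion).
Every S-polynomial of the final basis reduces to 0, so we have a Gröbner basis.
Inter-reduce: drop elements whose leading term is divisible by another's, tail-reduce, and make monic.
Reduced Gröbner basis: {a**2 - 49/18*a - 5/2*b + 71/18, a*b + 3/2*a + 1/4*b - 21/4, b**2 - 9/4*a - 3/8*b + 31/8}.

Same reduced basis, so the two generating sets span the same ideal.
The choice of monomial ordering does not affect the verdict — as long as both bases are computed under the same ordering, their equality decides ideal equality.

Yes, the ideals are equal.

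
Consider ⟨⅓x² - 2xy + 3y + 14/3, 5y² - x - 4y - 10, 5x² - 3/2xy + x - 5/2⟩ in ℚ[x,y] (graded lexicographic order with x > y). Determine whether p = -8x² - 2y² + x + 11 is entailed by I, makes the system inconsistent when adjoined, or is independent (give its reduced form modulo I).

First compute the reduced Gröbner basis of I by Buchberger's algorithm.
f_1 = ⅓x² - 2xy + 3y + 14/3, LT = x².
f_2 = 5y² - x - 4y - 10, LT = y².
f_3 = 5x² - 3/2xy + x - 5/2, LT = x².

S(f_1,f_3): lcm = x². S = -57/10xy - ⅕x + 9y + 29/2.
  reduce S modulo (f_1, f_2, f_3):
  remainder -57/10xy - ⅕x + 9y + 29/2 ≠ 0; add h_4 = -57/10xy - ⅕x + 9y + 29/2 to the basis.

S(f_1,h_4): lcm = x²y. S = -6xy² - 2/57x² + 30/19xy + 9y² + 145/57x + 14y.
  reduce S modulo (f_1, f_2, f_3, h_4):
  remainder -13146/1805x + 5606/361y + 14884/1805 ≠ 0; add h_5 = -13146/1805x + 5606/361y + 14884/1805 to the basis.

S(f_2,h_4): lcm = xy². S = -⅕x² - 238/285xy + 30/19y² - 2x + 145/57y.
  reduce S modulo (f_1, f_2, f_3, h_4, h_5):
  remainder -5873438/5619915y - 5873438/5619915 ≠ 0; add h_6 = -5873438/5619915y - 5873438/5619915 to the basis.

The other S-polynomials (S(f_1,f_2), S(f_2,f_3), S(f_3,h_4), S(f_1,h_5), S(f_2,h_5), S(f_3,h_5), S(h_4,h_5), S(f_1,h_6), S(f_2,h_6), S(f_3,h_6), S(h_4,h_6), S(h_5,h_6)) all reduce to 0 modulo the current basis, so we have a Gröbner basis.
Inter-reduce: drop elements whose leading term is divisible by another's, tail-reduce, and make monic.
Reduced Gröbner basis: {x + 1, y + 1}.
Label its elements g_1 = x + 1, g_2 = y + 1.

Reduce p = -8x² - 2y² + x + 11 modulo G:
  leading term x²: subtract (-8x)·g_1 from -8x² - 2y² + x + 11 → -2y² + 9x + 11
  leading term y²: subtract (-2y)·g_2 from -2y² + 9x + 11 → 9x + 2y + 11
  leading term x: subtract (9)·g_1 from 9x + 2y + 11 → 2y + 2
  leading term y: subtract (2)·g_2 from 2y + 2 → 0
  normal form = 0.
Since the normal form is 0, p ∈ I.

-8x² - 2y² + x + 11 lies in I (it reduces to 0).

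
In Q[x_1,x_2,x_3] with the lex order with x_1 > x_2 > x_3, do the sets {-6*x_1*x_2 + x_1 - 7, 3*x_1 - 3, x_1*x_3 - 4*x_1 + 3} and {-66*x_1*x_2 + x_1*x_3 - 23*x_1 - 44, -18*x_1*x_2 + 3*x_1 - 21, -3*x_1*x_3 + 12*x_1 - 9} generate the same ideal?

Two ideals are equal iff their reduced Gröbner bases coincide (the reduced basis is unique for a fixed ordering).
Buchberger on the first generating set:
f_1 = -6*x_1*x_2 + x_1 - 7, LT = x_1*x_2.
f_2 = 3*x_1 - 3, LT = x_1.
f_3 = x_1*x_3 - 4*x_1 + 3, LT = x_1*x_3.

S(f_1,f_2): lcm = x_1*x_2. S = -1/6*x_1 + x_2 + 7/6.
  leading term x_1: subtract (-1/18)·f_2 from -1/6*x_1 + x_2 + 7/6 → x_2 + 1
  leading term x_2: no divisor's leading term divides it; move x_2 to the remainder.
  leading term 1: no divisor's leading term divides it; move 1 to the remainder.
  remainder x_2 + 1 ≠ 0; add g_4 = x_2 + 1 to the basis.

S(f_1,f_3): lcm = x_1*x_2*x_3. S = 4*x_1*x_2 - 1/6*x_1*x_3 - 3*x_2 + 7/6*x_3.
  leading term x_1*x_2: subtract (-2/3)·f_1 from 4*x_1*x_2 - 1/6*x_1*x_3 - 3*x_2 + 7/6*x_3 → -1/6*x_1*x_3 + 2/3*x_1 - 3*x_2 + 7/6*x_3 - 14/3
  leading term x_1*x_3: subtract (-1/18*x_3)·f_2 from -1/6*x_1*x_3 + 2/3*x_1 - 3*x_2 + 7/6*x_3 - 14/3 → 2/3*x_1 - 3*x_2 + x_3 - 14/3
  leading term x_1: subtract (2/9)·f_2 from 2/3*x_1 - 3*x_2 + x_3 - 14/3 → -3*x_2 + x_3 - 4
  leading term x_2: subtract (-3)·g_4 from -3*x_2 + x_3 - 4 → x_3 - 1
  leading term x_3: no divisor's leading term divides it; move x_3 to the remainder.
  leading term 1: no divisor's leading term divides it; move -1 to the remainder.
  remainder x_3 - 1 ≠ 0; add g_5 = x_3 - 1 to the basis.

The other S-polynomials (S(f_2,f_3), S(f_1,g_4), S(f_2,g_4), S(f_3,g_4), S(f_1,g_5), S(f_2,g_5), S(f_3,g_5), S(g_4,g_5)) all reduce to 0 modulo the current basis, so we have a Gröbner basis.
Inter-reduce: drop elements whose leading term is divisible by another's, tail-reduce, and make monic.
Reduced Gröbner basis: {x_1 - 1, x_2 + 1, x_3 - 1}.

Buchberger on the second generating set:
h_1 = -66*x_1*x_2 + x_1*x_3 - 23*x_1 - 44, LT = x_1*x_2.
h_2 = -18*x_1*x_2 + 3*x_1 - 21, LT = x_1*x_2.
h_3 = -3*x_1*x_3 + 12*x_1 - 9, LT = x_1*x_3.

S(h_1,h_2): lcm = x_1*x_2. S = -1/66*x_1*x_3 + 17/33*x_1 - 1/2.
  leading term x_1*x_3: subtract (1/198)·h_3 from -1/66*x_1*x_3 + 17/33*x_1 - 1/2 → 5/11*x_1 - 5/11
  leading term x_1: no divisor's leading term divides it; move 5/11*x_1 to the remainder.
  leading term 1: no divisor's leading term divides it; move -5/11 to the remainder.
  remainder 5/11*x_1 - 5/11 ≠ 0; add k_4 = 5/11*x_1 - 5/11 to the basis.

S(h_1,h_3): lcm = x_1*x_2*x_3. S = 4*x_1*x_2 - 1/66*x_1*x_3**2 + 23/66*x_1*x_3 - 3*x_2 + 2/3*x_3.
  leading term x_1*x_2: subtract (-2/33)·h_1 from 4*x_1*x_2 - 1/66*x_1*x_3**2 + 23/66*x_1*x_3 - 3*x_2 + 2/3*x_3 → -1/66*x_1*x_3**2 + 9/22*x_1*x_3 - 46/33*x_1 - 3*x_2 + 2/3*x_3 - 8/3
  leading term x_1*x_3**2: subtract (1/198*x_3)·h_3 from -1/66*x_1*x_3**2 + 9/22*x_1*x_3 - 46/33*x_1 - 3*x_2 + 2/3*x_3 - 8/3 → 23/66*x_1*x_3 - 46/33*x_1 - 3*x_2 + 47/66*x_3 - 8/3
  leading term x_1*x_3: subtract (-23/198)·h_3 from 23/66*x_1*x_3 - 46/33*x_1 - 3*x_2 + 47/66*x_3 - 8/3 → -3*x_2 + 47/66*x_3 - 245/66
  leading term x_2: no divisor's leading term divides it; move -3*x_2 to the remainder.
  leading term x_3: no divisor's leading term divides it; move 47/66*x_3 to the remainder.
  leading term 1: no divisor's leading term divides it; move -245/66 to the remainder.
  remainder -3*x_2 + 47/66*x_3 - 245/66 ≠ 0; add k_5 = -3*x_2 + 47/66*x_3 - 245/66 to the basis.

S(h_2,h_3): lcm = x_1*x_2*x_3. S = 4*x_1*x_2 - 1/6*x_1*x_3 - 3*x_2 + 7/6*x_3.
  leading term x_1*x_2: subtract (-2/33)·h_1 from 4*x_1*x_2 - 1/6*x_1*x_3 - 3*x_2 + 7/6*x_3 → -7/66*x_1*x_3 - 46/33*x_1 - 3*x_2 + 7/6*x_3 - 8/3
  leading term x_1*x_3: subtract (7/198)·h_3 from -7/66*x_1*x_3 - 46/33*x_1 - 3*x_2 + 7/6*x_3 - 8/3 → -20/11*x_1 - 3*x_2 + 7/6*x_3 - 155/66
  leading term x_1: subtract (-4)·k_4 from -20/11*x_1 - 3*x_2 + 7/6*x_3 - 155/66 → -3*x_2 + 7/6*x_3 - 25/6
  leading term x_2: subtract (1)·k_5 from -3*x_2 + 7/6*x_3 - 25/6 → 5/11*x_3 - 5/11
  leading term x_3: no divisor's leading term divides it; move 5/11*x_3 to the remainder.
  leading term 1: no divisor's leading term divides it; move -5/11 to the remainder.
  remainder 5/11*x_3 - 5/11 ≠ 0; add k_6 = 5/11*x_3 - 5/11 to the basis.

The other S-polynomials (S(h_1,k_4), S(h_2,k_4), S(h_3,k_4), S(h_1,k_5), S(h_2,k_5), S(h_3,k_5), S(k_4,k_5), S(h_1,k_6), S(h_2,k_6), S(h_3,k_6), S(k_4,k_6), S(k_5,k_6)) all reduce to 0 modulo the current basis, so we have a Gröbner basis.
Inter-reduce: drop elements whose leading term is divisible by another's, tail-reduce, and make monic.
Reduced Gröbner basis: {x_1 - 1, x_2 + 1, x_3 - 1}.

These coincide, so the ideals are equal.

Yes, the ideals are equal.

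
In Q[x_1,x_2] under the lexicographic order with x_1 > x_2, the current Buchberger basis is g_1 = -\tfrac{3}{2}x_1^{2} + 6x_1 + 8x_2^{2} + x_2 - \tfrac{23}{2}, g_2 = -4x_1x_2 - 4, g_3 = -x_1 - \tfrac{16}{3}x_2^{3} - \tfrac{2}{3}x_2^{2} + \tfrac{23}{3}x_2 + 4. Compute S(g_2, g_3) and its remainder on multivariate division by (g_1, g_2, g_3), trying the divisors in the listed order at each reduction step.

lcm(LM(g_2), LM(g_3)) = x_1x_2.
S = (lcm/LT(g_2))·g_2 − (lcm/LT(g_3))·g_3 = -\tfrac{16}{3}x_2^{4} - \tfrac{2}{3}x_2^{3} + \tfrac{23}{3}x_2^{2} + 4x_2 + 1.
Reduce S modulo (g_1, g_2, g_3) in that order:
  leading term x_2^{4}: no divisor's leading term divides it; move -\tfrac{16}{3}x_2^{4} to the remainder.
  leading term x_2^{3}: no divisor's leading term divides it; move -\tfrac{2}{3}x_2^{3} to the remainder.
  leading term x_2^{2}: no divisor's leading term divides it; move \tfrac{23}{3}x_2^{2} to the remainder.
  leading term x_2: no divisor's leading term divides it; move 4x_2 to the remainder.
  leading term 1: no divisor's leading term divides it; move 1 to the remainder.
The remainder -\tfrac{16}{3}x_2^{4} - \tfrac{2}{3}x_2^{3} + \tfrac{23}{3}x_2^{2} + 4x_2 + 1 is nonzero, so it would be added as the next basis element.

S(g_2, g_3) = -\tfrac{16}{3}x_2^{4} - \tfrac{2}{3}x_2^{3} + \tfrac{23}{3}x_2^{2} + 4x_2 + 1; remainder on division = -\tfrac{16}{3}x_2^{4} - \tfrac{2}{3}x_2^{3} + \tfrac{23}{3}x_2^{2} + 4x_2 + 1.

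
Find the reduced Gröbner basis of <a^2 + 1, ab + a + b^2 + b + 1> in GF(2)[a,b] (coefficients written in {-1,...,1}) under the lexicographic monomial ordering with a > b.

The reduced Gröbner basis is the canonical form of the ideal for this ordering.

f_1 = a^2 + 1, LT = a^2.
f_2 = ab + a + b^2 + b + 1, LT = ab.

S(f_1,f_2): lcm = a^2b. S = a^2 + ab^2 + ab + a + b.
  reduce S modulo (f_1, f_2):
  remainder a + b^3 + b^2 + 1 ≠ 0; add g_3 = a + b^3 + b^2 + 1 to the basis.

S(f_1,g_3): lcm = a^2. S = ab^3 + ab^2 + a + 1.
  reduce S modulo (f_1, f_2, g_3):
  remainder b^4 ≠ 0; add g_4 = b^4 to the basis.

The other S-polynomials (S(f_2,g_3), S(f_1,g_4), S(f_2,g_4), S(g_3,g_4)) all reduce to 0 modulo the current basis, so we have a Gröbner basis.
Inter-reduce: drop elements whose leading term is divisible by another's, tail-reduce, and make monic.

G = {a + b^3 + b^2 + 1, b^4}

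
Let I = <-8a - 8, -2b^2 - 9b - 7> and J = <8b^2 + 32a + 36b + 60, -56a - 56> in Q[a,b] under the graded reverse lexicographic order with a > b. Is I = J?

Yes, the ideals are equal.

Two ideals are equal iff their reduced Gröbner bases coincide (the reduced basis is unique for a fixed ordering).
Buchberger on the first generating set:
f_1 = -8a - 8, LT = a.
f_2 = -2b^2 - 9b - 7, LT = b^2.

The S-polynomials (S(f_1,f_2)) all reduce to 0 modulo the current basis, so we have a Gröbner basis.
Inter-reduce: drop elements whose leading term is divisible by another's, tail-reduce, and make monic.
Reduced Gröbner basis: {b^2 + 9/2b + 7/2, a + 1}.

Buchberger on the second generating set:
h_1 = 8b^2 + 32a + 36b + 60, LT = b^2.
h_2 = -56a - 56, LT = a.

The S-polynomials (S(h_1,h_2)) all reduce to 0 modulo the current basis, so we have a Gröbner basis.
Inter-reduce: drop elements whose leading term is divisible by another's, tail-reduce, and make monic.
Reduced Gröbner basis: {b^2 + 9/2b + 7/2, a + 1}.

The two bases agree; hence the ideals are identical.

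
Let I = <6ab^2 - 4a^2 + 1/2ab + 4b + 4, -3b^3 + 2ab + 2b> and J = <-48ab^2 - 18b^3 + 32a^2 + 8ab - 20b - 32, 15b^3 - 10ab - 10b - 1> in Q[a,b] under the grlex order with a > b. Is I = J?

Since reduced Gröbner bases are canonical representatives of ideals under a given ordering, it suffices to compute and compare them.
Buchberger on the first generating set:
f_1 = 6ab^2 - 4a^2 + 1/2ab + 4b + 4, LT = ab^2.
f_2 = -3b^3 + 2ab + 2b, LT = b^3.

S(f_1,f_2): lcm = ab^3. S = 1/12ab^2 + 2/3ab + 2/3b^2 + 2/3b.
  leading term ab^2: subtract (1/72)·f_1 from 1/12ab^2 + 2/3ab + 2/3b^2 + 2/3b → 1/18a^2 + 95/144ab + 2/3b^2 + 11/18b - 1/18
  leading term a^2: no divisor's leading term divides it; move 1/18a^2 to the remainder.
  leading term ab: no divisor's leading term divides it; move 95/144ab to the remainder.
  leading term b^2: no divisor's leading term divides it; move 2/3b^2 to the remainder.
  leading term b: no divisor's leading term divides it; move 11/18b to the remainder.
  leading term 1: no divisor's leading term divides it; move -1/18 to the remainder.
  remainder 1/18a^2 + 95/144ab + 2/3b^2 + 11/18b - 1/18 ≠ 0; add g_3 = 1/18a^2 + 95/144ab + 2/3b^2 + 11/18b - 1/18 to the basis.

The other S-polynomials (S(f_1,g_3), S(f_2,g_3)) all reduce to 0 modulo the current basis, so we have a Gröbner basis.
Inter-reduce: drop elements whose leading term is divisible by another's, tail-reduce, and make monic.
Reduced Gröbner basis: {ab^2 + 8ab + 8b^2 + 8b, b^3 - 2/3ab - 2/3b, a^2 + 95/8ab + 12b^2 + 11b - 1}.

Buchberger on the second generating set:
h_1 = -48ab^2 - 18b^3 + 32a^2 + 8ab - 20b - 32, LT = ab^2.
h_2 = 15b^3 - 10ab - 10b - 1, LT = b^3.

S(h_1,h_2): lcm = ab^3. S = 3/8b^4 - 1/6ab^2 + 2/3ab + 5/12b^2 + 1/15a + 2/3b.
  leading term b^4: subtract (1/40b)·h_2 from 3/8b^4 - 1/6ab^2 + 2/3ab + 5/12b^2 + 1/15a + 2/3b → 1/12ab^2 + 2/3ab + 2/3b^2 + 1/15a + 83/120b
  leading term ab^2: subtract (-1/576)·h_1 from 1/12ab^2 + 2/3ab + 2/3b^2 + 1/15a + 83/120b → -1/32b^3 + 1/18a^2 + 49/72ab + 2/3b^2 + 1/15a + 473/720b - 1/18
  leading term b^3: subtract (-1/480)·h_2 from -1/32b^3 + 1/18a^2 + 49/72ab + 2/3b^2 + 1/15a + 473/720b - 1/18 → 1/18a^2 + 95/144ab + 2/3b^2 + 1/15a + 229/360b - 83/1440
  leading term a^2: no divisor's leading term divides it; move 1/18a^2 to the remainder.
  leading term ab: no divisor's leading term divides it; move 95/144ab to the remainder.
  leading term b^2: no divisor's leading term divides it; move 2/3b^2 to the remainder.
  leading term a: no divisor's leading term divides it; move 1/15a to the remainder.
  leading term b: no divisor's leading term divides it; move 229/360b to the remainder.
  leading term 1: no divisor's leading term divides it; move -83/1440 to the remainder.
  remainder 1/18a^2 + 95/144ab + 2/3b^2 + 1/15a + 229/360b - 83/1440 ≠ 0; add k_3 = 1/18a^2 + 95/144ab + 2/3b^2 + 1/15a + 229/360b - 83/1440 to the basis.

The other S-polynomials (S(h_1,k_3), S(h_2,k_3)) all reduce to 0 modulo the current basis, so we have a Gröbner basis.
Inter-reduce: drop elements whose leading term is divisible by another's, tail-reduce, and make monic.
Reduced Gröbner basis: {ab^2 + 8ab + 8b^2 + 4/5a + 83/10b, b^3 - 2/3ab - 2/3b - 1/15, a^2 + 95/8ab + 12b^2 + 6/5a + 229/20b - 83/80}.

The bases are distinct; the ideals are different.

No, the ideals differ.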